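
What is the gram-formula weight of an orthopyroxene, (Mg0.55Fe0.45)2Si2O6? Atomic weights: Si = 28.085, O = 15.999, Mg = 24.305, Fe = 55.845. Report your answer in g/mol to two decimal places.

M = 1.10*24.305 + 0.90*55.845 + 2*28.085 + 6*15.999

229.16 g/mol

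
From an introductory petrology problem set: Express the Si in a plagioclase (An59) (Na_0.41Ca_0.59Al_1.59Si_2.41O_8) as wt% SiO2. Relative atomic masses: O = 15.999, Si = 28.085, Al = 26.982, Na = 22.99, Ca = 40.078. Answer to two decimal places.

M(Na_0.41Ca_0.59Al_1.59Si_2.41O_8) = 271.650 g/mol; M(SiO2) = 60.083 g/mol.
Moles SiO2 per formula unit = 2.41 Si ÷ 1 = 2.4100.
SiO2 fraction = (2.4100 × 60.083) / 271.650 = 144.800/271.650 = 0.5330.

53.30 wt%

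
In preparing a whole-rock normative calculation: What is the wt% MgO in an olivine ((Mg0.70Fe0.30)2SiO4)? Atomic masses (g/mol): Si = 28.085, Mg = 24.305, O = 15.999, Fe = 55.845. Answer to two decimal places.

35.35 wt%

M((Mg0.70Fe0.30)2SiO4) = 159.615 g/mol; M(MgO) = 40.304 g/mol.
Moles MgO per formula unit = 1.40 Mg ÷ 1 = 1.4000.
MgO fraction = (1.4000 × 40.304) / 159.615 = 56.426/159.615 = 0.3535.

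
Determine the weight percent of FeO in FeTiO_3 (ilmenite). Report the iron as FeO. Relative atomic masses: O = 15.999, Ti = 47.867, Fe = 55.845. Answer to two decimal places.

M(FeTiO_3) = 151.709 g/mol; M(FeO) = 71.844 g/mol.
Moles FeO per formula unit = 1 Fe ÷ 1 = 1.0000.
FeO fraction = (1.0000 × 71.844) / 151.709 = 71.844/151.709 = 0.4736.

47.36 wt%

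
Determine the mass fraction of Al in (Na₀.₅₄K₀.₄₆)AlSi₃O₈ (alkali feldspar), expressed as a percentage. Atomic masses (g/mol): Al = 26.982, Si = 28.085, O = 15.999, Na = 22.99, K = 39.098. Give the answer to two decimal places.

M((Na₀.₅₄K₀.₄₆)AlSi₃O₈) = 269.629 g/mol.
Al contributes 1 × 26.982 = 26.982 g per mole.
26.982/269.629 = 0.1001 → 10.01%.

10.01 mass %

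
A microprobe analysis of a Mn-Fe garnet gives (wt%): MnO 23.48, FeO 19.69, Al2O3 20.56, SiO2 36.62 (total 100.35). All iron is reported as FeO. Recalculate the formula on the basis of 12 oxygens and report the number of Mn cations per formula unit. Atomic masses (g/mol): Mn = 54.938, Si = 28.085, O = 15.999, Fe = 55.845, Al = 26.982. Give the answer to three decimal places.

MnO: 23.48/70.937 = 0.33100 mol → 0.33100 mol Mn, 0.33100 mol O.
FeO: 19.69/71.844 = 0.27407 mol → 0.27407 mol Fe, 0.27407 mol O.
Al2O3: 20.56/101.961 = 0.20165 mol → 0.40330 mol Al, 0.60495 mol O.
SiO2: 36.62/60.083 = 0.60949 mol → 0.60949 mol Si, 1.21898 mol O.
Total oxygen = 2.42900 mol. Normalization factor = 12/2.42900 = 4.94030.
Mn per 12 O = 0.33100 × 4.94030 = 1.635.

1.635 Mn apfu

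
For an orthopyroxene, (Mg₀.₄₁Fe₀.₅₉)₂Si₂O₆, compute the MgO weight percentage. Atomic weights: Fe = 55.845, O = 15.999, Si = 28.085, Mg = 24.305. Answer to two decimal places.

13.89 wt%

Molar mass of (Mg₀.₄₁Fe₀.₅₉)₂Si₂O₆ = 0.82·24.305 + 1.18·55.845 + 2·28.085 + 6·15.999 = 237.991 g/mol.
Each formula unit contains 0.82 Mg, equivalent to 0.82/1 = 0.8200 mol MgO.
M(MgO) = 1×24.305 + 1×15.999 = 40.304 g/mol.
Mass of MgO per formula unit = 0.8200 × 40.304 = 33.049 g.
MgO wt% = 33.049 / 237.991 × 100 = 13.89%.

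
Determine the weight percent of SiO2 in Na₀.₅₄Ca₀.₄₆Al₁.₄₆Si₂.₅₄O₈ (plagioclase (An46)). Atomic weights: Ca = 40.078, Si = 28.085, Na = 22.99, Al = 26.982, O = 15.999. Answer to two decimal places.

Formula mass = 269.572 g/mol.
2.54 Si → 2.5400 mol SiO2 per formula unit; M(SiO2) = 60.083, so SiO2 mass = 152.611 g.
152.611/269.572 × 100 = 56.61 wt%.

56.61 wt%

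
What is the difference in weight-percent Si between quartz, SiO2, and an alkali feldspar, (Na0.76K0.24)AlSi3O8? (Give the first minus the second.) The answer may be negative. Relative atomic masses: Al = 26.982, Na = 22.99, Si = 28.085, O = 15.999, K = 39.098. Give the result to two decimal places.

15.08 percentage points

M(SiO2) = 60.083 g/mol, so wt% Si = 28.085/60.083 × 100 = 46.74%.
M((Na0.76K0.24)AlSi3O8) = 266.085 g/mol, so wt% Si = 84.255/266.085 × 100 = 31.66%.
46.74 − 31.66 = 15.08 pp.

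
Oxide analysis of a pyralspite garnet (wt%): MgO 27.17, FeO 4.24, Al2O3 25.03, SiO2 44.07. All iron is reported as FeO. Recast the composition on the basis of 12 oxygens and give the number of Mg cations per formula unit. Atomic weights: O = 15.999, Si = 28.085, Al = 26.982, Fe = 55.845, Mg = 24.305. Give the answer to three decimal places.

2.755 Mg apfu

27.17 wt% MgO ÷ 40.304 g/mol = 0.67413 mol, giving 0.67413 Mg and 0.67413 O.
4.24 wt% FeO ÷ 71.844 g/mol = 0.05902 mol, giving 0.05902 Fe and 0.05902 O.
25.03 wt% Al2O3 ÷ 101.961 g/mol = 0.24549 mol, giving 0.49098 Al and 0.73647 O.
44.07 wt% SiO2 ÷ 60.083 g/mol = 0.73349 mol, giving 0.73349 Si and 1.46698 O.
Oxygen sums to 2.93660; scaling by 12/2.93660 = 4.08636 puts the formula on 12 O.
Mg: 0.67413 × 4.08636 = 2.755 atoms per formula unit.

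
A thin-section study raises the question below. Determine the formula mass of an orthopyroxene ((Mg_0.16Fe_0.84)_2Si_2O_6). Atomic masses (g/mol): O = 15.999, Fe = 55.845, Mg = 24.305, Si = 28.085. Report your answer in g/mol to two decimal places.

M = 0.32*24.305 + 1.68*55.845 + 2*28.085 + 6*15.999

253.76 g/mol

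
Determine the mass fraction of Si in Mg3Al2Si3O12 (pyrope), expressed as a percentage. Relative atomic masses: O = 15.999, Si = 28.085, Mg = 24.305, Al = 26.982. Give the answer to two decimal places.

20.90 weight percent

Molar mass of Mg3Al2Si3O12: 3*24.305 + 2*26.982 + 3*28.085 + 12*15.999 = 403.122 g/mol.
Mass of Si per formula unit: 3 × 28.085 = 84.255 g.
Weight fraction Si = 84.255 / 403.122 = 0.2090.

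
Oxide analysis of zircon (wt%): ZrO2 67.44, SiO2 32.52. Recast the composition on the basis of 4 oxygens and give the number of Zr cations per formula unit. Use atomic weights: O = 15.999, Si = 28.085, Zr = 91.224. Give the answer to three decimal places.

ZrO2: 67.44/123.222 = 0.54730 mol → 0.54730 mol Zr, 1.09460 mol O.
SiO2: 32.52/60.083 = 0.54125 mol → 0.54125 mol Si, 1.08250 mol O.
Total oxygen = 2.17710 mol. Normalization factor = 4/2.17710 = 1.83731.
Zr per 4 O = 0.54730 × 1.83731 = 1.006.

1.006 Zr apfu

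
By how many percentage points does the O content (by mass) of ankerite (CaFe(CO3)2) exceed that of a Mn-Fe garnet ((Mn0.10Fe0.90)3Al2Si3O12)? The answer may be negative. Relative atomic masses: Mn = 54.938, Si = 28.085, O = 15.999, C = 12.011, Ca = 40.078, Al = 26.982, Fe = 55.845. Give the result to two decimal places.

5.86 percentage points

M(CaFe(CO3)2) = 215.939 g/mol, so wt% O = 95.994/215.939 × 100 = 44.45%.
M((Mn0.10Fe0.90)3Al2Si3O12) = 497.470 g/mol, so wt% O = 191.988/497.470 × 100 = 38.59%.
44.45 − 38.59 = 5.86 pp.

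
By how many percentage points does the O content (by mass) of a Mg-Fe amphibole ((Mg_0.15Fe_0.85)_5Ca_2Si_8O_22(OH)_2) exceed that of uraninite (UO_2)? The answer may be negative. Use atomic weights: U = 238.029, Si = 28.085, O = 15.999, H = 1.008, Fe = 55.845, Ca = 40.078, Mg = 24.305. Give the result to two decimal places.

28.72 percentage points

M((Mg_0.15Fe_0.85)_5Ca_2Si_8O_22(OH)_2) = 946.398 g/mol, so wt% O = 383.976/946.398 × 100 = 40.57%.
M(UO_2) = 270.027 g/mol, so wt% O = 31.998/270.027 × 100 = 11.85%.
40.57 − 11.85 = 28.72 pp.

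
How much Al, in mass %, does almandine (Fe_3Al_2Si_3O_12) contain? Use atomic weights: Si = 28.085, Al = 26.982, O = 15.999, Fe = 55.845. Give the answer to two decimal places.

Formula mass = 3*55.845 + 2*26.982 + 3*28.085 + 12*15.999 = 497.742 g/mol, of which 53.964 g is Al.
So Al makes up 53.964/497.742 = 0.1084 of the mass, i.e. 10.84%.

10.84 mass %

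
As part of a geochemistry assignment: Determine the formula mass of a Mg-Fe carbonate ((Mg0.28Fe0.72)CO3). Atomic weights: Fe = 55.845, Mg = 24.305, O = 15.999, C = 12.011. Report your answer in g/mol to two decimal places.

M = 0.28×24.305 + 0.72×55.845 + 1×12.011 + 3×15.999

107.02 g/mol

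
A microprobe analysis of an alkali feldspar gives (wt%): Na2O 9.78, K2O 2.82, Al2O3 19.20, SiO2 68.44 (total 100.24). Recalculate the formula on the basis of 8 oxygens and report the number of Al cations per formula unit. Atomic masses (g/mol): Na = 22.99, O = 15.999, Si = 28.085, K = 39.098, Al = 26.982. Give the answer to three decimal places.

0.994 Al apfu

Na2O: 9.78/61.979 = 0.15780 mol → 0.31560 mol Na, 0.15780 mol O.
K2O: 2.82/94.195 = 0.02994 mol → 0.05988 mol K, 0.02994 mol O.
Al2O3: 19.20/101.961 = 0.18831 mol → 0.37662 mol Al, 0.56493 mol O.
SiO2: 68.44/60.083 = 1.13909 mol → 1.13909 mol Si, 2.27818 mol O.
Total oxygen = 3.03085 mol. Normalization factor = 8/3.03085 = 2.63952.
Al per 8 O = 0.37662 × 2.63952 = 0.994.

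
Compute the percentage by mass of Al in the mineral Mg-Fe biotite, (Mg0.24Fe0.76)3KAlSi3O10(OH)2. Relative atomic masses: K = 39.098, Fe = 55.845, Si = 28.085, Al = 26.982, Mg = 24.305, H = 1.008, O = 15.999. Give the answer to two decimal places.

5.52 wt%

Formula mass = 0.72·24.305 + 2.28·55.845 + 1·39.098 + 1·26.982 + 3·28.085 + 12·15.999 + 2·1.008 = 489.165 g/mol, of which 26.982 g is Al.
So Al makes up 26.982/489.165 = 0.0552 of the mass, i.e. 5.52%.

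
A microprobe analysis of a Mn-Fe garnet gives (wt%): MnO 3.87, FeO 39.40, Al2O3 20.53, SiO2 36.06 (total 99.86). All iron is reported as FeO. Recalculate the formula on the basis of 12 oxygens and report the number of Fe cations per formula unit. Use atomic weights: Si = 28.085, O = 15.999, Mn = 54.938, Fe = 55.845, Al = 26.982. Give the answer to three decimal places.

MnO (M=70.937): mol = 0.05456; Mn = 0.05456, O = 0.05456.
FeO (M=71.844): mol = 0.54841; Fe = 0.54841, O = 0.54841.
Al2O3 (M=101.961): mol = 0.20135; Al = 0.40270, O = 0.60405.
SiO2 (M=60.083): mol = 0.60017; Si = 0.60017, O = 1.20034.
ΣO = 2.40736; factor = 12/ΣO = 4.98471.
Fe apfu = 0.54841 × 4.98471 = 2.734.

2.734 Fe apfu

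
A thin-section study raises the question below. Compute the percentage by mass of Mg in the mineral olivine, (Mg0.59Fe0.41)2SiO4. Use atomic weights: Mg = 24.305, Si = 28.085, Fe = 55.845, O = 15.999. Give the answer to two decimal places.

17.22 weight percent

M((Mg0.59Fe0.41)2SiO4) = 166.554 g/mol.
Mg contributes 1.18 × 24.305 = 28.680 g per mole.
28.680/166.554 = 0.1722 → 17.22%.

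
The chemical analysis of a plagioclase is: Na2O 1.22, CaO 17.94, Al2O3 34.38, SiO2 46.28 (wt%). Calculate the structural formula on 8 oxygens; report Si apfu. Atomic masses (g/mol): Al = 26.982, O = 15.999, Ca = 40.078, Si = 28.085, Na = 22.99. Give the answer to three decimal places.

2.131 Si apfu

Na2O: 1.22/61.979 = 0.01968 mol → 0.03936 mol Na, 0.01968 mol O.
CaO: 17.94/56.077 = 0.31992 mol → 0.31992 mol Ca, 0.31992 mol O.
Al2O3: 34.38/101.961 = 0.33719 mol → 0.67438 mol Al, 1.01157 mol O.
SiO2: 46.28/60.083 = 0.77027 mol → 0.77027 mol Si, 1.54054 mol O.
Total oxygen = 2.89171 mol. Normalization factor = 8/2.89171 = 2.76653.
Si per 8 O = 0.77027 × 2.76653 = 2.131.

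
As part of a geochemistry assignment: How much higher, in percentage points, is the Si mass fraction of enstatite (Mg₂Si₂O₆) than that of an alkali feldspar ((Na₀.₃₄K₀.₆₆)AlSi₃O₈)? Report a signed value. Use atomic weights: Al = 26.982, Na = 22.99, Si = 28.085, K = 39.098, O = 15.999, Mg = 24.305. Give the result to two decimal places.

Si in Mg₂Si₂O₆: molar mass 200.774 g/mol; 2×28.085 = 56.170 g → 27.98 wt%.
Si in (Na₀.₃₄K₀.₆₆)AlSi₃O₈: molar mass 272.850 g/mol; 3×28.085 = 84.255 g → 30.88 wt%.
Difference = 27.98 − 30.88 = -2.90 percentage points.

-2.90 percentage points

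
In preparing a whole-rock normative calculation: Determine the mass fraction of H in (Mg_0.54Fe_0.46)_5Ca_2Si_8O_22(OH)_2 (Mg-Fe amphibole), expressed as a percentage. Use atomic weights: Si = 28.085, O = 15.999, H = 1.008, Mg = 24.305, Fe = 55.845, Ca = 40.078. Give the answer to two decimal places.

0.23 wt%

Molar mass of (Mg_0.54Fe_0.46)_5Ca_2Si_8O_22(OH)_2: 2.70*24.305 + 2.30*55.845 + 2*40.078 + 8*28.085 + 24*15.999 + 2*1.008 = 884.895 g/mol.
Mass of H per formula unit: 2 × 1.008 = 2.016 g.
Weight fraction H = 2.016 / 884.895 = 0.0023.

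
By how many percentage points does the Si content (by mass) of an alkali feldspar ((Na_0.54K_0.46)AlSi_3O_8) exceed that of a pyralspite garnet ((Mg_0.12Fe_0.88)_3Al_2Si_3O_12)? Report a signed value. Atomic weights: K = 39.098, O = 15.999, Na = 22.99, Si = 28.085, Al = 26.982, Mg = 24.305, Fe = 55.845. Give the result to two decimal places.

13.93 percentage points

Si in (Na_0.54K_0.46)AlSi_3O_8: molar mass 269.629 g/mol; 3×28.085 = 84.255 g → 31.25 wt%.
Si in (Mg_0.12Fe_0.88)_3Al_2Si_3O_12: molar mass 486.388 g/mol; 3×28.085 = 84.255 g → 17.32 wt%.
Difference = 31.25 − 17.32 = 13.93 percentage points.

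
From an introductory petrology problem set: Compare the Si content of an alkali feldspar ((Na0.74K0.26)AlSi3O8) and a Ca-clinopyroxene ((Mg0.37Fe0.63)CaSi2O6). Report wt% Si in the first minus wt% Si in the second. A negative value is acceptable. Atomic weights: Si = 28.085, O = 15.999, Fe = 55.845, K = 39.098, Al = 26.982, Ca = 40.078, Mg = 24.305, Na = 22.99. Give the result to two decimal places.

Si in (Na0.74K0.26)AlSi3O8: molar mass 266.407 g/mol; 3×28.085 = 84.255 g → 31.63 wt%.
Si in (Mg0.37Fe0.63)CaSi2O6: molar mass 236.417 g/mol; 2×28.085 = 56.170 g → 23.76 wt%.
Difference = 31.63 − 23.76 = 7.87 percentage points.

7.87 percentage points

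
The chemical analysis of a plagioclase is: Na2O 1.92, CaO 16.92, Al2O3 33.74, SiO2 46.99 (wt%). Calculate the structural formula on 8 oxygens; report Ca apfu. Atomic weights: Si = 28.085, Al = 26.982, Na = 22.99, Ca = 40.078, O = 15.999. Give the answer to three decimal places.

0.835 Ca apfu

1.92 wt% Na2O ÷ 61.979 g/mol = 0.03098 mol, giving 0.06196 Na and 0.03098 O.
16.92 wt% CaO ÷ 56.077 g/mol = 0.30173 mol, giving 0.30173 Ca and 0.30173 O.
33.74 wt% Al2O3 ÷ 101.961 g/mol = 0.33091 mol, giving 0.66182 Al and 0.99273 O.
46.99 wt% SiO2 ÷ 60.083 g/mol = 0.78208 mol, giving 0.78208 Si and 1.56416 O.
Oxygen sums to 2.88960; scaling by 8/2.88960 = 2.76855 puts the formula on 8 O.
Ca: 0.30173 × 2.76855 = 0.835 atoms per formula unit.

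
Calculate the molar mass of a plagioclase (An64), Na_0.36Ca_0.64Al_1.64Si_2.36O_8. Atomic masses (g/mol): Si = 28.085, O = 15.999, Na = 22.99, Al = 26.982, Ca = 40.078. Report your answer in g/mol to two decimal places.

The formula mass is the sum 0.36(22.99) + 0.64(40.078) + 1.64(26.982) + 2.36(28.085) + 8(15.999).

272.45 g/mol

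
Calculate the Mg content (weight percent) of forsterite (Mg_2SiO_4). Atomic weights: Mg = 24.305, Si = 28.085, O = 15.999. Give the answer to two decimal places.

M(Mg_2SiO_4) = 140.691 g/mol.
Mg contributes 2 × 24.305 = 48.610 g per mole.
48.610/140.691 = 0.3455 → 34.55%.

34.55 weight percent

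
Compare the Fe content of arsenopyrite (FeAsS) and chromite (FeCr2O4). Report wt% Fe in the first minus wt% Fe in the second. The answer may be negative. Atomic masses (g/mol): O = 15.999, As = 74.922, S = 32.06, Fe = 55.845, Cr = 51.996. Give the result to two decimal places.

M(FeAsS) = 162.827 g/mol, so wt% Fe = 55.845/162.827 × 100 = 34.30%.
M(FeCr2O4) = 223.833 g/mol, so wt% Fe = 55.845/223.833 × 100 = 24.95%.
34.30 − 24.95 = 9.35 pp.

9.35 percentage points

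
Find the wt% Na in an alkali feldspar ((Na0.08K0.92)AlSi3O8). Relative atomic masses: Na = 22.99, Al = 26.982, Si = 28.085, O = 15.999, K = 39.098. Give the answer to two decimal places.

Molar mass of (Na0.08K0.92)AlSi3O8: 0.08·22.99 + 0.92·39.098 + 1·26.982 + 3·28.085 + 8·15.999 = 277.038 g/mol.
Mass of Na per formula unit: 0.08 × 22.99 = 1.839 g.
Weight fraction Na = 1.839 / 277.038 = 0.0066.

0.66 wt%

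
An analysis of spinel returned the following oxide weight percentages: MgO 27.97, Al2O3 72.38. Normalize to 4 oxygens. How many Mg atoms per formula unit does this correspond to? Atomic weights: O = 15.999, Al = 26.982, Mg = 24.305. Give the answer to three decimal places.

MgO (M=40.304): mol = 0.69398; Mg = 0.69398, O = 0.69398.
Al2O3 (M=101.961): mol = 0.70988; Al = 1.41976, O = 2.12964.
ΣO = 2.82362; factor = 4/ΣO = 1.41662.
Mg apfu = 0.69398 × 1.41662 = 0.983.

0.983 Mg apfu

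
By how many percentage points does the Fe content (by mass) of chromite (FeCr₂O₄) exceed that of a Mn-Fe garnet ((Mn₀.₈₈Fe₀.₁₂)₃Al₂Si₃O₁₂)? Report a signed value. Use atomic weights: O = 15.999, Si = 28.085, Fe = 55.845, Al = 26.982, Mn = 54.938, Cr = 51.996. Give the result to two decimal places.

20.89 percentage points

Fe in FeCr₂O₄: molar mass 223.833 g/mol; 1×55.845 = 55.845 g → 24.95 wt%.
Fe in (Mn₀.₈₈Fe₀.₁₂)₃Al₂Si₃O₁₂: molar mass 495.348 g/mol; 0.36×55.845 = 20.104 g → 4.06 wt%.
Difference = 24.95 − 4.06 = 20.89 percentage points.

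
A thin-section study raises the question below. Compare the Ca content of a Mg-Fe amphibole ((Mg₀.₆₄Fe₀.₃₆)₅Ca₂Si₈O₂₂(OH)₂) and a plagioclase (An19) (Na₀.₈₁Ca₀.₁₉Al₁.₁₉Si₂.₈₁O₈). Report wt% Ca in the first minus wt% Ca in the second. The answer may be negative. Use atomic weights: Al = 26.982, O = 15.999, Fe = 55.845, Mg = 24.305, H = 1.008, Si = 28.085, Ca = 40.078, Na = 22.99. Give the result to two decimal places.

Ca in (Mg₀.₆₄Fe₀.₃₆)₅Ca₂Si₈O₂₂(OH)₂: molar mass 869.125 g/mol; 2×40.078 = 80.156 g → 9.22 wt%.
Ca in Na₀.₈₁Ca₀.₁₉Al₁.₁₉Si₂.₈₁O₈: molar mass 265.256 g/mol; 0.19×40.078 = 7.615 g → 2.87 wt%.
Difference = 9.22 − 2.87 = 6.35 percentage points.

6.35 percentage points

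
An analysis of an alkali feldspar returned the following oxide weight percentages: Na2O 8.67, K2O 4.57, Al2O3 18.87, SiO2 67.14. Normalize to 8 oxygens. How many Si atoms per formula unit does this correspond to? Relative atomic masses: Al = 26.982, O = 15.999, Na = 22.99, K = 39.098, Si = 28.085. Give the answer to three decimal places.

3.001 Si apfu

Na2O: 8.67/61.979 = 0.13989 mol → 0.27978 mol Na, 0.13989 mol O.
K2O: 4.57/94.195 = 0.04852 mol → 0.09704 mol K, 0.04852 mol O.
Al2O3: 18.87/101.961 = 0.18507 mol → 0.37014 mol Al, 0.55521 mol O.
SiO2: 67.14/60.083 = 1.11745 mol → 1.11745 mol Si, 2.23490 mol O.
Total oxygen = 2.97852 mol. Normalization factor = 8/2.97852 = 2.68590.
Si per 8 O = 1.11745 × 2.68590 = 3.001.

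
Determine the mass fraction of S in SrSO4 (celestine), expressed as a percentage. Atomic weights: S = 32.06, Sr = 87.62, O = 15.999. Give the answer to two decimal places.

17.45 mass %

Molar mass of SrSO4: 1×87.62 + 1×32.06 + 4×15.999 = 183.676 g/mol.
Mass of S per formula unit: 1 × 32.06 = 32.060 g.
Weight fraction S = 32.060 / 183.676 = 0.1745.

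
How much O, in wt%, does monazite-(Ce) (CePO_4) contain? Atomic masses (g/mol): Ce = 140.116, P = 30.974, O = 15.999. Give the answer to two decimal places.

27.22 wt%

M(CePO_4) = 235.086 g/mol.
O contributes 4 × 15.999 = 63.996 g per mole.
63.996/235.086 = 0.2722 → 27.22%.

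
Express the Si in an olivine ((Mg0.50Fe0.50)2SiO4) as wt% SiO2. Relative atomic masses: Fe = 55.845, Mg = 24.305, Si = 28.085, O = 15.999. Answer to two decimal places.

Molar mass of (Mg0.50Fe0.50)2SiO4 = 1·24.305 + 1·55.845 + 1·28.085 + 4·15.999 = 172.231 g/mol.
Each formula unit contains 1 Si, equivalent to 1/1 = 1.0000 mol SiO2.
M(SiO2) = 1×28.085 + 2×15.999 = 60.083 g/mol.
Mass of SiO2 per formula unit = 1.0000 × 60.083 = 60.083 g.
SiO2 wt% = 60.083 / 172.231 × 100 = 34.89%.

34.89 wt%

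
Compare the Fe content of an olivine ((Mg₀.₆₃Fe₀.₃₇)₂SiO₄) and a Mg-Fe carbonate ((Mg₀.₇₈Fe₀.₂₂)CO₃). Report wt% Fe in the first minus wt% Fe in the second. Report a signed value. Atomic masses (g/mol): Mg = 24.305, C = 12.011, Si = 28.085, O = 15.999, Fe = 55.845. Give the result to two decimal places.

11.73 percentage points

First mineral: 41.325 g Fe in 164.031 g formula = 25.19 wt% Fe.
Second mineral: 12.286 g Fe in 91.252 g formula = 13.46 wt% Fe.
25.19% − 13.46% gives a difference of 11.73 percentage points.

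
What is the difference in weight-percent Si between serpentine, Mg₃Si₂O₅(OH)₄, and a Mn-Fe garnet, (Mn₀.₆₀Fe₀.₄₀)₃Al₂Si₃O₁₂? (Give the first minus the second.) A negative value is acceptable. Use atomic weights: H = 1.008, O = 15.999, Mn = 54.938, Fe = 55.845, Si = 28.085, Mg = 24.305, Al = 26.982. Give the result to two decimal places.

First mineral: 56.170 g Si in 277.108 g formula = 20.27 wt% Si.
Second mineral: 84.255 g Si in 496.109 g formula = 16.98 wt% Si.
20.27% − 16.98% gives a difference of 3.29 percentage points.

3.29 percentage points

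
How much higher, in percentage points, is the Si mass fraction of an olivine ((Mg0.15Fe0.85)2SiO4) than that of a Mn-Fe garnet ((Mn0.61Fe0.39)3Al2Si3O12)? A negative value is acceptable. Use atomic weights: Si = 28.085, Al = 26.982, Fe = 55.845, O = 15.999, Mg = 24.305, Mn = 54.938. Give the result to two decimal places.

-2.53 percentage points

Si in (Mg0.15Fe0.85)2SiO4: molar mass 194.309 g/mol; 1×28.085 = 28.085 g → 14.45 wt%.
Si in (Mn0.61Fe0.39)3Al2Si3O12: molar mass 496.082 g/mol; 3×28.085 = 84.255 g → 16.98 wt%.
Difference = 14.45 − 16.98 = -2.53 percentage points.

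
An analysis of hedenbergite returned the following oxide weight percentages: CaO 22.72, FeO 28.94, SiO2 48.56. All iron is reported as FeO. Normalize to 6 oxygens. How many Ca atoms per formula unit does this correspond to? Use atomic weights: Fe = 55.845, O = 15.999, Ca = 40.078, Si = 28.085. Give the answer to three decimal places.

1.003 Ca apfu

22.72 wt% CaO ÷ 56.077 g/mol = 0.40516 mol, giving 0.40516 Ca and 0.40516 O.
28.94 wt% FeO ÷ 71.844 g/mol = 0.40282 mol, giving 0.40282 Fe and 0.40282 O.
48.56 wt% SiO2 ÷ 60.083 g/mol = 0.80822 mol, giving 0.80822 Si and 1.61644 O.
Oxygen sums to 2.42442; scaling by 6/2.42442 = 2.47482 puts the formula on 6 O.
Ca: 0.40516 × 2.47482 = 1.003 atoms per formula unit.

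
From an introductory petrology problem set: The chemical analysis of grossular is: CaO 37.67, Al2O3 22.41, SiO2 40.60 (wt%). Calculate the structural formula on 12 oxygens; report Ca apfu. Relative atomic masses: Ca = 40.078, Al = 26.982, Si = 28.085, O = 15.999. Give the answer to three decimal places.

CaO: 37.67/56.077 = 0.67175 mol → 0.67175 mol Ca, 0.67175 mol O.
Al2O3: 22.41/101.961 = 0.21979 mol → 0.43958 mol Al, 0.65937 mol O.
SiO2: 40.60/60.083 = 0.67573 mol → 0.67573 mol Si, 1.35146 mol O.
Total oxygen = 2.68258 mol. Normalization factor = 12/2.68258 = 4.47331.
Ca per 12 O = 0.67175 × 4.47331 = 3.005.

3.005 Ca apfu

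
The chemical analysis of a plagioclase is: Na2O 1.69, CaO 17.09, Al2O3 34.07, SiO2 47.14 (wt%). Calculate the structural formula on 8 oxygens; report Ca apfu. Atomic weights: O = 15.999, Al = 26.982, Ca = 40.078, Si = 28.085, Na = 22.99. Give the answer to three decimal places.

Na2O (M=61.979): mol = 0.02727; Na = 0.05454, O = 0.02727.
CaO (M=56.077): mol = 0.30476; Ca = 0.30476, O = 0.30476.
Al2O3 (M=101.961): mol = 0.33415; Al = 0.66830, O = 1.00245.
SiO2 (M=60.083): mol = 0.78458; Si = 0.78458, O = 1.56916.
ΣO = 2.90364; factor = 8/ΣO = 2.75516.
Ca apfu = 0.30476 × 2.75516 = 0.840.

0.840 Ca apfu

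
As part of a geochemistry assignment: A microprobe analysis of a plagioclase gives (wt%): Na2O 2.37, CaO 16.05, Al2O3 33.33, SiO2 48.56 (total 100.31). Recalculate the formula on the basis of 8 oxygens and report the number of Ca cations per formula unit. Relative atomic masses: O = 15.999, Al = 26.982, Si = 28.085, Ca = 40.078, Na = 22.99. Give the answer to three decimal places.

2.37 wt% Na2O ÷ 61.979 g/mol = 0.03824 mol, giving 0.07648 Na and 0.03824 O.
16.05 wt% CaO ÷ 56.077 g/mol = 0.28621 mol, giving 0.28621 Ca and 0.28621 O.
33.33 wt% Al2O3 ÷ 101.961 g/mol = 0.32689 mol, giving 0.65378 Al and 0.98067 O.
48.56 wt% SiO2 ÷ 60.083 g/mol = 0.80822 mol, giving 0.80822 Si and 1.61644 O.
Oxygen sums to 2.92156; scaling by 8/2.92156 = 2.73826 puts the formula on 8 O.
Ca: 0.28621 × 2.73826 = 0.784 atoms per formula unit.

0.784 Ca apfu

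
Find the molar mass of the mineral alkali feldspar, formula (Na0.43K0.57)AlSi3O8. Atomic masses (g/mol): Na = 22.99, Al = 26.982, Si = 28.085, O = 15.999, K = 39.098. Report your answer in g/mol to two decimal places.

M = 0.43·22.99 + 0.57·39.098 + 1·26.982 + 3·28.085 + 8·15.999

271.40 g/mol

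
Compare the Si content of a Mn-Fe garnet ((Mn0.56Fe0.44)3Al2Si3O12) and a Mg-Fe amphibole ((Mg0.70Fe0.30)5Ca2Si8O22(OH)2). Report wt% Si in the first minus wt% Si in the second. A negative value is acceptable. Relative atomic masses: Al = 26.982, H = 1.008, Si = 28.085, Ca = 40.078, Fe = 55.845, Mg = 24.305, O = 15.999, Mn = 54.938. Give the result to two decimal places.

-9.16 percentage points

First mineral: 84.255 g Si in 496.218 g formula = 16.98 wt% Si.
Second mineral: 224.680 g Si in 859.663 g formula = 26.14 wt% Si.
16.98% − 26.14% gives a difference of -9.16 percentage points.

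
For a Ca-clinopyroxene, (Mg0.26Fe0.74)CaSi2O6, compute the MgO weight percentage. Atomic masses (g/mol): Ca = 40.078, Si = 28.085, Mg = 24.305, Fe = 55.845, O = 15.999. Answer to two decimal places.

M((Mg0.26Fe0.74)CaSi2O6) = 239.887 g/mol; M(MgO) = 40.304 g/mol.
Moles MgO per formula unit = 0.26 Mg ÷ 1 = 0.2600.
MgO fraction = (0.2600 × 40.304) / 239.887 = 10.479/239.887 = 0.0437.

4.37 wt%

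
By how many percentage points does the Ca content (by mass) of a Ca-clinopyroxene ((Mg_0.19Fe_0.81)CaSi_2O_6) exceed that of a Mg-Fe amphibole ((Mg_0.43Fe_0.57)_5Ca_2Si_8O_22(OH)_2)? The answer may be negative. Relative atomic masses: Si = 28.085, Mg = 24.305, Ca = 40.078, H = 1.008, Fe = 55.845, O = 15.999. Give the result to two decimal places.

7.67 percentage points

Ca in (Mg_0.19Fe_0.81)CaSi_2O_6: molar mass 242.094 g/mol; 1×40.078 = 40.078 g → 16.55 wt%.
Ca in (Mg_0.43Fe_0.57)_5Ca_2Si_8O_22(OH)_2: molar mass 902.242 g/mol; 2×40.078 = 80.156 g → 8.88 wt%.
Difference = 16.55 − 8.88 = 7.67 percentage points.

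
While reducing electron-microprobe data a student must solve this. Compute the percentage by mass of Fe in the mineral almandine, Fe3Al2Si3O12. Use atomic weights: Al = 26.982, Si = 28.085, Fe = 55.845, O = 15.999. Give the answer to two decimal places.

33.66 weight percent

Molar mass of Fe3Al2Si3O12: 3·55.845 + 2·26.982 + 3·28.085 + 12·15.999 = 497.742 g/mol.
Mass of Fe per formula unit: 3 × 55.845 = 167.535 g.
Weight fraction Fe = 167.535 / 497.742 = 0.3366.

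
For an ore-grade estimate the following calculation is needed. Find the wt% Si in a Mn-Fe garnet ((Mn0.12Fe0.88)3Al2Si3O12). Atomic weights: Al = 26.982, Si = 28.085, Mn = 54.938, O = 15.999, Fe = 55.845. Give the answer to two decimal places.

Molar mass of (Mn0.12Fe0.88)3Al2Si3O12: 0.36·54.938 + 2.64·55.845 + 2·26.982 + 3·28.085 + 12·15.999 = 497.415 g/mol.
Mass of Si per formula unit: 3 × 28.085 = 84.255 g.
Weight fraction Si = 84.255 / 497.415 = 0.1694.

16.94 wt%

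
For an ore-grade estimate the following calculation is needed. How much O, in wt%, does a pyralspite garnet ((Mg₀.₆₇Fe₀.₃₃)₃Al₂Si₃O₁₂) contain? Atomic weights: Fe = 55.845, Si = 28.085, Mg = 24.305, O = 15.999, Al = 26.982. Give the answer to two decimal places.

Molar mass of (Mg₀.₆₇Fe₀.₃₃)₃Al₂Si₃O₁₂: 2.01×24.305 + 0.99×55.845 + 2×26.982 + 3×28.085 + 12×15.999 = 434.347 g/mol.
Mass of O per formula unit: 12 × 15.999 = 191.988 g.
Weight fraction O = 191.988 / 434.347 = 0.4420.

44.20 wt%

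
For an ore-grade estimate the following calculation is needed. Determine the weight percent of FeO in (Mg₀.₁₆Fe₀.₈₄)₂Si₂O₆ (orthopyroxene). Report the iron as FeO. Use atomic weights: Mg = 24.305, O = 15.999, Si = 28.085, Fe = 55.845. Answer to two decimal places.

47.56 wt%

M((Mg₀.₁₆Fe₀.₈₄)₂Si₂O₆) = 253.761 g/mol; M(FeO) = 71.844 g/mol.
Moles FeO per formula unit = 1.68 Fe ÷ 1 = 1.6800.
FeO fraction = (1.6800 × 71.844) / 253.761 = 120.698/253.761 = 0.4756.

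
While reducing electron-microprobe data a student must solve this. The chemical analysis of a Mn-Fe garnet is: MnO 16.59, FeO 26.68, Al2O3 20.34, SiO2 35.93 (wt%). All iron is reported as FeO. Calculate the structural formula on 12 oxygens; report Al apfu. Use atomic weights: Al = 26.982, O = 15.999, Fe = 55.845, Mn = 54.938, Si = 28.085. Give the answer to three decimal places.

MnO (M=70.937): mol = 0.23387; Mn = 0.23387, O = 0.23387.
FeO (M=71.844): mol = 0.37136; Fe = 0.37136, O = 0.37136.
Al2O3 (M=101.961): mol = 0.19949; Al = 0.39898, O = 0.59847.
SiO2 (M=60.083): mol = 0.59801; Si = 0.59801, O = 1.19602.
ΣO = 2.39972; factor = 12/ΣO = 5.00058.
Al apfu = 0.39898 × 5.00058 = 1.995.

1.995 Al apfu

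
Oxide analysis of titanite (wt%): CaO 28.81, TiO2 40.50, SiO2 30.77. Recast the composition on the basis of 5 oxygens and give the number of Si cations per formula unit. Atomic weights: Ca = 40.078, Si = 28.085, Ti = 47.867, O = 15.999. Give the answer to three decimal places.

1.003 Si apfu

CaO (M=56.077): mol = 0.51376; Ca = 0.51376, O = 0.51376.
TiO2 (M=79.865): mol = 0.50711; Ti = 0.50711, O = 1.01422.
SiO2 (M=60.083): mol = 0.51212; Si = 0.51212, O = 1.02424.
ΣO = 2.55222; factor = 5/ΣO = 1.95908.
Si apfu = 0.51212 × 1.95908 = 1.003.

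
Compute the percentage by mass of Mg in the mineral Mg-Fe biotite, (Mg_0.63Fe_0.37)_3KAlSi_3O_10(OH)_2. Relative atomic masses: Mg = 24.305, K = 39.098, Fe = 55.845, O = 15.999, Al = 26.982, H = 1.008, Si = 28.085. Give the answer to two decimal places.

M((Mg_0.63Fe_0.37)_3KAlSi_3O_10(OH)_2) = 452.263 g/mol.
Mg contributes 1.89 × 24.305 = 45.936 g per mole.
45.936/452.263 = 0.1016 → 10.16%.

10.16 wt%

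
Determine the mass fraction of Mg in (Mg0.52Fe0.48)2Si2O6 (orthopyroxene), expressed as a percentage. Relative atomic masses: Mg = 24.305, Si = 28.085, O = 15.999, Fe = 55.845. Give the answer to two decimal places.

Formula mass = 1.04×24.305 + 0.96×55.845 + 2×28.085 + 6×15.999 = 231.052 g/mol, of which 25.277 g is Mg.
So Mg makes up 25.277/231.052 = 0.1094 of the mass, i.e. 10.94%.

10.94 mass %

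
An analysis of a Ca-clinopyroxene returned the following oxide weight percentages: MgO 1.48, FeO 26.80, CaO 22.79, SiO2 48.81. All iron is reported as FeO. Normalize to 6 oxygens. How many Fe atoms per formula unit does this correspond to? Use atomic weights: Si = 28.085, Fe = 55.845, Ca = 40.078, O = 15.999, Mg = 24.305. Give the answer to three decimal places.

1.48 wt% MgO ÷ 40.304 g/mol = 0.03672 mol, giving 0.03672 Mg and 0.03672 O.
26.80 wt% FeO ÷ 71.844 g/mol = 0.37303 mol, giving 0.37303 Fe and 0.37303 O.
22.79 wt% CaO ÷ 56.077 g/mol = 0.40641 mol, giving 0.40641 Ca and 0.40641 O.
48.81 wt% SiO2 ÷ 60.083 g/mol = 0.81238 mol, giving 0.81238 Si and 1.62476 O.
Oxygen sums to 2.44092; scaling by 6/2.44092 = 2.45809 puts the formula on 6 O.
Fe: 0.37303 × 2.45809 = 0.917 atoms per formula unit.

0.917 Fe apfu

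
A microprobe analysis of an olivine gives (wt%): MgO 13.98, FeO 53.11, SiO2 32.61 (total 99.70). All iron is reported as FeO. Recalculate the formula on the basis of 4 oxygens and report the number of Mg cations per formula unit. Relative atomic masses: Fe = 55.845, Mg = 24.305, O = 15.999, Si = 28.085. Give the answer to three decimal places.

13.98 wt% MgO ÷ 40.304 g/mol = 0.34686 mol, giving 0.34686 Mg and 0.34686 O.
53.11 wt% FeO ÷ 71.844 g/mol = 0.73924 mol, giving 0.73924 Fe and 0.73924 O.
32.61 wt% SiO2 ÷ 60.083 g/mol = 0.54275 mol, giving 0.54275 Si and 1.08550 O.
Oxygen sums to 2.17160; scaling by 4/2.17160 = 1.84196 puts the formula on 4 O.
Mg: 0.34686 × 1.84196 = 0.639 atoms per formula unit.

0.639 Mg apfu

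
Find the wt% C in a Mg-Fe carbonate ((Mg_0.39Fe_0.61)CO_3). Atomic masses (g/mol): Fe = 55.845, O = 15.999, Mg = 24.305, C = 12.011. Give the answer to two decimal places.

11.60 wt%

Molar mass of (Mg_0.39Fe_0.61)CO_3: 0.39*24.305 + 0.61*55.845 + 1*12.011 + 3*15.999 = 103.552 g/mol.
Mass of C per formula unit: 1 × 12.011 = 12.011 g.
Weight fraction C = 12.011 / 103.552 = 0.1160.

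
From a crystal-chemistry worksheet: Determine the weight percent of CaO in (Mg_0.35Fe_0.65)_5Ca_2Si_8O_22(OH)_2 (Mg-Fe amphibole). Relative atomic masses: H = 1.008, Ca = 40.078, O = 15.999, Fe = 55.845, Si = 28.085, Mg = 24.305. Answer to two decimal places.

Molar mass of (Mg_0.35Fe_0.65)_5Ca_2Si_8O_22(OH)_2 = 1.75·24.305 + 3.25·55.845 + 2·40.078 + 8·28.085 + 24·15.999 + 2·1.008 = 914.858 g/mol.
Each formula unit contains 2 Ca, equivalent to 2/1 = 2.0000 mol CaO.
M(CaO) = 1×40.078 + 1×15.999 = 56.077 g/mol.
Mass of CaO per formula unit = 2.0000 × 56.077 = 112.154 g.
CaO wt% = 112.154 / 914.858 × 100 = 12.26%.

12.26 wt%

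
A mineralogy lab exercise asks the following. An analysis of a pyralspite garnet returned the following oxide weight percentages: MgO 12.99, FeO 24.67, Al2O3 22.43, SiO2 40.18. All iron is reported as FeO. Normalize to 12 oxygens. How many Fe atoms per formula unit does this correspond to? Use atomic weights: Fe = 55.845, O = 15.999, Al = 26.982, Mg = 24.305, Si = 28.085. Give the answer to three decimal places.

MgO (M=40.304): mol = 0.32230; Mg = 0.32230, O = 0.32230.
FeO (M=71.844): mol = 0.34338; Fe = 0.34338, O = 0.34338.
Al2O3 (M=101.961): mol = 0.21999; Al = 0.43998, O = 0.65997.
SiO2 (M=60.083): mol = 0.66874; Si = 0.66874, O = 1.33748.
ΣO = 2.66313; factor = 12/ΣO = 4.50598.
Fe apfu = 0.34338 × 4.50598 = 1.547.

1.547 Fe apfu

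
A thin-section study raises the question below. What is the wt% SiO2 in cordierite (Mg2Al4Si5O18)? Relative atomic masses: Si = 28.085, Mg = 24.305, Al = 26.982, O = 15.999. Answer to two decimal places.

Molar mass of Mg2Al4Si5O18 = 2·24.305 + 4·26.982 + 5·28.085 + 18·15.999 = 584.945 g/mol.
Each formula unit contains 5 Si, equivalent to 5/1 = 5.0000 mol SiO2.
M(SiO2) = 1×28.085 + 2×15.999 = 60.083 g/mol.
Mass of SiO2 per formula unit = 5.0000 × 60.083 = 300.415 g.
SiO2 wt% = 300.415 / 584.945 × 100 = 51.36%.

51.36 wt%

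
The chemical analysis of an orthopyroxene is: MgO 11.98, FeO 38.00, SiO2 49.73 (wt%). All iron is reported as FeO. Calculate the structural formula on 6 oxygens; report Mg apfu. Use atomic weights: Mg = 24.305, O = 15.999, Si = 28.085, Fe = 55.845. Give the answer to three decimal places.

MgO (M=40.304): mol = 0.29724; Mg = 0.29724, O = 0.29724.
FeO (M=71.844): mol = 0.52892; Fe = 0.52892, O = 0.52892.
SiO2 (M=60.083): mol = 0.82769; Si = 0.82769, O = 1.65538.
ΣO = 2.48154; factor = 6/ΣO = 2.41785.
Mg apfu = 0.29724 × 2.41785 = 0.719.

0.719 Mg apfu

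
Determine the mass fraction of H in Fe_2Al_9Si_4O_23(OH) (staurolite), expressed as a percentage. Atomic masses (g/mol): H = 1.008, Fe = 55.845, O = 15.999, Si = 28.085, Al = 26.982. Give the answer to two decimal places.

Molar mass of Fe_2Al_9Si_4O_23(OH): 2·55.845 + 9·26.982 + 4·28.085 + 24·15.999 + 1·1.008 = 851.852 g/mol.
Mass of H per formula unit: 1 × 1.008 = 1.008 g.
Weight fraction H = 1.008 / 851.852 = 0.0012.

0.12 mass %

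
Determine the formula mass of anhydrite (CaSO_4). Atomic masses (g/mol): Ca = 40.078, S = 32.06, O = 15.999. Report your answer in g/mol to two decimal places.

136.13 g/mol

Ca: 1 × 40.078 = 40.0780
S: 1 × 32.06 = 32.0600
O: 4 × 15.999 = 63.9960
Summing the contributions gives the formula mass.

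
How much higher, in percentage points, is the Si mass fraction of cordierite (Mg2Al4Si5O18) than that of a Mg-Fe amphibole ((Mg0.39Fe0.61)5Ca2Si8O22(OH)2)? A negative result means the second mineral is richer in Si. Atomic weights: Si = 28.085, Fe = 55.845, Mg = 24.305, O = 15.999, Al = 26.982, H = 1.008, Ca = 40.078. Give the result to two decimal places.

First mineral: 140.425 g Si in 584.945 g formula = 24.01 wt% Si.
Second mineral: 224.680 g Si in 908.550 g formula = 24.73 wt% Si.
24.01% − 24.73% gives a difference of -0.72 percentage points.

-0.72 percentage points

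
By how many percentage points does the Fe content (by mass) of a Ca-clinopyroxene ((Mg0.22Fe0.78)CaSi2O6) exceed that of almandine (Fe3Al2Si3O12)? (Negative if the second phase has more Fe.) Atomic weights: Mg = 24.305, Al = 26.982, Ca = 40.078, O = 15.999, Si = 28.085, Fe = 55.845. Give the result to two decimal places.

-15.60 percentage points

First mineral: 43.559 g Fe in 241.148 g formula = 18.06 wt% Fe.
Second mineral: 167.535 g Fe in 497.742 g formula = 33.66 wt% Fe.
18.06% − 33.66% gives a difference of -15.60 percentage points.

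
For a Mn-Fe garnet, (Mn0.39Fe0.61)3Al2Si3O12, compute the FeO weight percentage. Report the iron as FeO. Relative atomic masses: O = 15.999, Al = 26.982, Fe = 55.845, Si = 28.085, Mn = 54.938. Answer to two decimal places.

26.47 wt%

M((Mn0.39Fe0.61)3Al2Si3O12) = 496.681 g/mol; M(FeO) = 71.844 g/mol.
Moles FeO per formula unit = 1.83 Fe ÷ 1 = 1.8300.
FeO fraction = (1.8300 × 71.844) / 496.681 = 131.475/496.681 = 0.2647.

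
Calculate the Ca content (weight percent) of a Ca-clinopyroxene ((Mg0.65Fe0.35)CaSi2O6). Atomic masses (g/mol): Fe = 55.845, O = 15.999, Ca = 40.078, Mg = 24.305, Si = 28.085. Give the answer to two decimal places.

17.61 weight percent

Molar mass of (Mg0.65Fe0.35)CaSi2O6: 0.65×24.305 + 0.35×55.845 + 1×40.078 + 2×28.085 + 6×15.999 = 227.586 g/mol.
Mass of Ca per formula unit: 1 × 40.078 = 40.078 g.
Weight fraction Ca = 40.078 / 227.586 = 0.1761.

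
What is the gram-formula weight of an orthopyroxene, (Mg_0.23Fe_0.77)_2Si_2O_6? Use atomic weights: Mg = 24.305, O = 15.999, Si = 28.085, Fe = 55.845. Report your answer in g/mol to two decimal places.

The formula mass is the sum 0.46(24.305) + 1.54(55.845) + 2(28.085) + 6(15.999).

249.35 g/mol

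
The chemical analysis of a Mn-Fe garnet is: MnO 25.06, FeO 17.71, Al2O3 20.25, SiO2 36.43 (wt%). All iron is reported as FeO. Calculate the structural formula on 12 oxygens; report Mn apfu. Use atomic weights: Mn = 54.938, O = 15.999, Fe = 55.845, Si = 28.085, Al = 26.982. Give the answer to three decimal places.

1.760 Mn apfu

25.06 wt% MnO ÷ 70.937 g/mol = 0.35327 mol, giving 0.35327 Mn and 0.35327 O.
17.71 wt% FeO ÷ 71.844 g/mol = 0.24651 mol, giving 0.24651 Fe and 0.24651 O.
20.25 wt% Al2O3 ÷ 101.961 g/mol = 0.19861 mol, giving 0.39722 Al and 0.59583 O.
36.43 wt% SiO2 ÷ 60.083 g/mol = 0.60633 mol, giving 0.60633 Si and 1.21266 O.
Oxygen sums to 2.40827; scaling by 12/2.40827 = 4.98283 puts the formula on 12 O.
Mn: 0.35327 × 4.98283 = 1.760 atoms per formula unit.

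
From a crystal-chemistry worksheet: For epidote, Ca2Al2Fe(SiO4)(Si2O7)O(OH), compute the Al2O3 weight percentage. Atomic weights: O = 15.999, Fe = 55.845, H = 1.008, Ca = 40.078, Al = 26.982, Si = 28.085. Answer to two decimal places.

M(Ca2Al2Fe(SiO4)(Si2O7)O(OH)) = 483.215 g/mol; M(Al2O3) = 101.961 g/mol.
Moles Al2O3 per formula unit = 2 Al ÷ 2 = 1.0000.
Al2O3 fraction = (1.0000 × 101.961) / 483.215 = 101.961/483.215 = 0.2110.

21.10 wt%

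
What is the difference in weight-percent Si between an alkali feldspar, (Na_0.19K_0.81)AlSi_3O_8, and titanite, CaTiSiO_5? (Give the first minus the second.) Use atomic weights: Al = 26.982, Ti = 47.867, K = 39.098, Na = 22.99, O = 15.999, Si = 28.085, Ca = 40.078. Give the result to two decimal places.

Si in (Na_0.19K_0.81)AlSi_3O_8: molar mass 275.266 g/mol; 3×28.085 = 84.255 g → 30.61 wt%.
Si in CaTiSiO_5: molar mass 196.025 g/mol; 1×28.085 = 28.085 g → 14.33 wt%.
Difference = 30.61 − 14.33 = 16.28 percentage points.

16.28 percentage points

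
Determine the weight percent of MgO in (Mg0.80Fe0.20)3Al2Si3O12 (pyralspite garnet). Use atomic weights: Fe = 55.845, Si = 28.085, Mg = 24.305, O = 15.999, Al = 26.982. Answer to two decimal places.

22.92 wt%

Formula mass = 422.046 g/mol.
2.40 Mg → 2.4000 mol MgO per formula unit; M(MgO) = 40.304, so MgO mass = 96.730 g.
96.730/422.046 × 100 = 22.92 wt%.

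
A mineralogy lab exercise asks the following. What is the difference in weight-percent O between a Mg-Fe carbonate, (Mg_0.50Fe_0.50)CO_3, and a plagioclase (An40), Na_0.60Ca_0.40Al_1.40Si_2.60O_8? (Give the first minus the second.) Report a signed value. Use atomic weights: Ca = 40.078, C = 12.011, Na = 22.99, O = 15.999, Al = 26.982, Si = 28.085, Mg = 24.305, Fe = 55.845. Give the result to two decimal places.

O in (Mg_0.50Fe_0.50)CO_3: molar mass 100.083 g/mol; 3×15.999 = 47.997 g → 47.96 wt%.
O in Na_0.60Ca_0.40Al_1.40Si_2.60O_8: molar mass 268.613 g/mol; 8×15.999 = 127.992 g → 47.65 wt%.
Difference = 47.96 − 47.65 = 0.31 percentage points.

0.31 percentage points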